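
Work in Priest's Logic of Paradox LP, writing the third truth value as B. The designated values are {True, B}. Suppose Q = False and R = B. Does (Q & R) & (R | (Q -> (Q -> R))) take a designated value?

No

Q & R = False & B = False
Q -> R = False -> B = True
Q -> (Q -> R) = False -> True = True
R | (Q -> (Q -> R)) = B | True = True
(Q & R) & (R | (Q -> (Q -> R))) = False & True = False
False ∉ {True, B}.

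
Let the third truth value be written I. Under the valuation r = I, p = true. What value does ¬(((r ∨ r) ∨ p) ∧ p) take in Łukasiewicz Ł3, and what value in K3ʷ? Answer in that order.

In Łukasiewicz Ł3: r ∨ r = I ∨ I = I
(r ∨ r) ∨ p = I ∨ true = true
((r ∨ r) ∨ p) ∧ p = true ∧ true = true
¬(((r ∨ r) ∨ p) ∧ p) = ¬true = false
In K3ʷ: r ∨ r = I ∨ I = I
(r ∨ r) ∨ p = I ∨ true = I
((r ∨ r) ∨ p) ∧ p = I ∧ true = I
¬(((r ∨ r) ∨ p) ∧ p) = ¬I = I
They differ because Łukasiewicz Ł3 and K3ʷ treat I differently under the binary connectives.

false; I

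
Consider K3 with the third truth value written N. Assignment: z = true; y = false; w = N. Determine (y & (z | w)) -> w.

true

z | w = true | N = true
y & (z | w) = false & true = false
(y & (z | w)) -> w = false -> N = true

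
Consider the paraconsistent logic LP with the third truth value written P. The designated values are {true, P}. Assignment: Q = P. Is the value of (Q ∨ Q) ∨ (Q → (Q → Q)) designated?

Yes

Q ∨ Q = P ∨ P = P
Q → Q = P → P = P  [¬P ∨ P]
Q → (Q → Q) = P → P = P
(Q ∨ Q) ∨ (Q → (Q → Q)) = P ∨ P = P
P ∈ {true, P}.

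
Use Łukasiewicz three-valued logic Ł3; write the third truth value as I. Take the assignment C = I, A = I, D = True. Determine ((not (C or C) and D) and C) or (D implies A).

C or C = I or I = I
not (C or C) = not I = I
not (C or C) and D = I and True = I
(not (C or C) and D) and C = I and I = I
D implies A = True implies I = I
((not (C or C) and D) and C) or (D implies A) = I or I = I

I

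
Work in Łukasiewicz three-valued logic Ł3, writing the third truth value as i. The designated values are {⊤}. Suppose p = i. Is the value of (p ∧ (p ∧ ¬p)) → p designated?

Yes

¬p = ¬i = i
p ∧ ¬p = i ∧ i = i
p ∧ (p ∧ ¬p) = i ∧ i = i
(p ∧ (p ∧ ¬p)) → p = i → i = ⊤  [min(1, 1−½+½)]
⊤ ∈ {⊤}.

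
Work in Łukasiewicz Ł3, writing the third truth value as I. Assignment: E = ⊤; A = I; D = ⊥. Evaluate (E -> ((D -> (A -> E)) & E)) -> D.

A -> E = I -> ⊤ = ⊤  [min(1, 1−½+1)]
D -> (A -> E) = ⊥ -> ⊤ = ⊤
(D -> (A -> E)) & E = ⊤ & ⊤ = ⊤
E -> ((D -> (A -> E)) & E) = ⊤ -> ⊤ = ⊤
(E -> ((D -> (A -> E)) & E)) -> D = ⊤ -> ⊥ = ⊥

⊥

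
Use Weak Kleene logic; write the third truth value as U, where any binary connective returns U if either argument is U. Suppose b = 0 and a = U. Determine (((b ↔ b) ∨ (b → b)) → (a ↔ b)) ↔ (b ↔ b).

U

b ↔ b = 0 ↔ 0 = 1
b → b = 0 → 0 = 1
(b ↔ b) ∨ (b → b) = 1 ∨ 1 = 1
a ↔ b = U ↔ 0 = U
((b ↔ b) ∨ (b → b)) → (a ↔ b) = 1 → U = U  [any arg is the third value ⇒ result is the third value]
b ↔ b = 0 ↔ 0 = 1
(((b ↔ b) ∨ (b → b)) → (a ↔ b)) ↔ (b ↔ b) = U ↔ 1 = U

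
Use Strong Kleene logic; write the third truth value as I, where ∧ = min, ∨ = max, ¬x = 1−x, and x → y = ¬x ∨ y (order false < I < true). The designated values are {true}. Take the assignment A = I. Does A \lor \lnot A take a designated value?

\lnot A = \lnot I = I
A \lor \lnot A = I \lor I = I
I ∉ {true}.

No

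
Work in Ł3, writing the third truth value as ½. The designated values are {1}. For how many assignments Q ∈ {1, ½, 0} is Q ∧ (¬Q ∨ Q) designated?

1

Q=1: 1 ✓
Q=½: ½ ·
Q=0: 0 ·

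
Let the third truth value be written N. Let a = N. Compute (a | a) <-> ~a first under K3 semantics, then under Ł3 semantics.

N; true

In K3: a | a = N | N = N
~a = ~N = N
(a | a) <-> ~a = N <-> N = N
In Ł3: a | a = N | N = N
~a = ~N = N
(a | a) <-> ~a = N <-> N = true
They differ because K3 and Ł3 treat N differently under implication.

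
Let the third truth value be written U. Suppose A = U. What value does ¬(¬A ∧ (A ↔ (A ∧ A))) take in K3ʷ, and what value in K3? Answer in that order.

In K3ʷ: ¬A = ¬U = U
A ∧ A = U ∧ U = U
A ↔ (A ∧ A) = U ↔ U = U
¬A ∧ (A ↔ (A ∧ A)) = U ∧ U = U
¬(¬A ∧ (A ↔ (A ∧ A))) = ¬U = U
In K3: ¬A = ¬U = U
A ∧ A = U ∧ U = U
A ↔ (A ∧ A) = U ↔ U = U
¬A ∧ (A ↔ (A ∧ A)) = U ∧ U = U
¬(¬A ∧ (A ↔ (A ∧ A))) = ¬U = U

U; U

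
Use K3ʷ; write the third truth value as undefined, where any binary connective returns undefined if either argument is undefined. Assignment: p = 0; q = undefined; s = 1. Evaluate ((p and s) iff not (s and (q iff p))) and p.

p and s = 0 and 1 = 0
q iff p = undefined iff 0 = undefined
s and (q iff p) = 1 and undefined = undefined
not (s and (q iff p)) = not undefined = undefined
(p and s) iff not (s and (q iff p)) = 0 iff undefined = undefined
((p and s) iff not (s and (q iff p))) and p = undefined and 0 = undefined

undefined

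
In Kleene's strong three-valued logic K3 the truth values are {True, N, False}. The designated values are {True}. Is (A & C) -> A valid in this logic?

Countermodel: A=N, C=True gives N, which is not designated.

No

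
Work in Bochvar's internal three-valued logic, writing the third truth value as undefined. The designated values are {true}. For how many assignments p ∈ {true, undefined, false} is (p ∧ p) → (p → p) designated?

2

p=true: true ✓
p=undefined: undefined ·
p=false: true ✓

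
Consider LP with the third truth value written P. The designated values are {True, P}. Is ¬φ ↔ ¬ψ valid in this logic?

Countermodel: φ=True, ψ=False gives False, which is not designated.

No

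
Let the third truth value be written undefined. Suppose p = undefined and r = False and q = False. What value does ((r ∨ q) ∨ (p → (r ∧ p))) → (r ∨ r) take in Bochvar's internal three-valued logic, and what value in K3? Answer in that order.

In Bochvar's internal three-valued logic: r ∨ q = False ∨ False = False
r ∧ p = False ∧ undefined = undefined
p → (r ∧ p) = undefined → undefined = undefined  [any arg is the third value ⇒ result is the third value]
(r ∨ q) ∨ (p → (r ∧ p)) = False ∨ undefined = undefined
r ∨ r = False ∨ False = False
((r ∨ q) ∨ (p → (r ∧ p))) → (r ∨ r) = undefined → False = undefined
In K3: r ∨ q = False ∨ False = False
r ∧ p = False ∧ undefined = False
p → (r ∧ p) = undefined → False = undefined  [¬undefined ∨ False]
(r ∨ q) ∨ (p → (r ∧ p)) = False ∨ undefined = undefined
r ∨ r = False ∨ False = False
((r ∨ q) ∨ (p → (r ∧ p))) → (r ∨ r) = undefined → False = undefined

undefined; undefined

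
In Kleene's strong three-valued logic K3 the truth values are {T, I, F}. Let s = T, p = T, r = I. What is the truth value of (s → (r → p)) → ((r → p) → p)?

T

r → p = I → T = T  [¬I ∨ T]
s → (r → p) = T → T = T
r → p = I → T = T
(r → p) → p = T → T = T
(s → (r → p)) → ((r → p) → p) = T → T = T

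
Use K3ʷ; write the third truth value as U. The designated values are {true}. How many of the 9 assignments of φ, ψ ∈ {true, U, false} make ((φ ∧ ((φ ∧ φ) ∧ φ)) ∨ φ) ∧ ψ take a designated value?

1

Designated under: (φ=true, ψ=true).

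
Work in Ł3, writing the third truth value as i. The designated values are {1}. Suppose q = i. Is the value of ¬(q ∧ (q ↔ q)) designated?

q ↔ q = i ↔ i = 1
q ∧ (q ↔ q) = i ∧ 1 = i
¬(q ∧ (q ↔ q)) = ¬i = i
i ∉ {1}.

No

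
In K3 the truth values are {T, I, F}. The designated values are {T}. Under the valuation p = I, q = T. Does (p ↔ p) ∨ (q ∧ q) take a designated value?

Yes

p ↔ p = I ↔ I = I
q ∧ q = T ∧ T = T
(p ↔ p) ∨ (q ∧ q) = I ∨ T = T
T ∈ {T}.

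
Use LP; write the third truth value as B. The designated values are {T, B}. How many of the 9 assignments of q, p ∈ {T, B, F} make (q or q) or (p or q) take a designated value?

8

Of the 9 assignments, 8 give a value in {T, B}.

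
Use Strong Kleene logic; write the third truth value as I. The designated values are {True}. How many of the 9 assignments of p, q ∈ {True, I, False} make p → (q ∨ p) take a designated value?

Of the 9 assignments, 7 give a value in {True}.

7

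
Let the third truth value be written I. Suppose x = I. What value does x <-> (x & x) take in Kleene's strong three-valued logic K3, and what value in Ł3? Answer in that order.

In Kleene's strong three-valued logic K3: x & x = I & I = I
x <-> (x & x) = I <-> I = I
In Ł3: x & x = I & I = I
x <-> (x & x) = I <-> I = T  [1 − |½−½|]
They differ because Kleene's strong three-valued logic K3 and Ł3 treat I differently under implication.

I; T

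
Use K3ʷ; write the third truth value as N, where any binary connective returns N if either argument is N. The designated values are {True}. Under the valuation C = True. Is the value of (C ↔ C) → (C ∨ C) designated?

C ↔ C = True ↔ True = True
C ∨ C = True ∨ True = True
(C ↔ C) → (C ∨ C) = True → True = True
True ∈ {True}.

Yes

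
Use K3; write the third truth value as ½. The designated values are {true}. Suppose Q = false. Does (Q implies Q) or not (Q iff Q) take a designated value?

Q implies Q = false implies false = true
Q iff Q = false iff false = true
not (Q iff Q) = not true = false
(Q implies Q) or not (Q iff Q) = true or false = true
true ∈ {true}.

Yes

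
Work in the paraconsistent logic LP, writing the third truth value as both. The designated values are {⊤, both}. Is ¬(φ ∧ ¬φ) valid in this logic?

Yes

Every assignment of φ over {⊤, both, ⊥} gives a value in {⊤, both}.
In particular, with φ=both: ¬(φ ∧ ¬φ) = both.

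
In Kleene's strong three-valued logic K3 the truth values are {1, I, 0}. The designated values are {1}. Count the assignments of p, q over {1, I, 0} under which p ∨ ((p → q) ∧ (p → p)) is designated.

6

Of the 9 assignments, 6 give a value in {1}.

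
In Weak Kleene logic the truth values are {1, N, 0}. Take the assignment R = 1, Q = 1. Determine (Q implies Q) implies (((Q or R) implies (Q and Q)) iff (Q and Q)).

1

Q implies Q = 1 implies 1 = 1
Q or R = 1 or 1 = 1
Q and Q = 1 and 1 = 1
(Q or R) implies (Q and Q) = 1 implies 1 = 1
Q and Q = 1 and 1 = 1
((Q or R) implies (Q and Q)) iff (Q and Q) = 1 iff 1 = 1
(Q implies Q) implies (((Q or R) implies (Q and Q)) iff (Q and Q)) = 1 implies 1 = 1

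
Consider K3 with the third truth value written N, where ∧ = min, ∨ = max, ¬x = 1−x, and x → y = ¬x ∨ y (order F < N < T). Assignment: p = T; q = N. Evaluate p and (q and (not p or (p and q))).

N

not p = not T = F
p and q = T and N = N
not p or (p and q) = F or N = N
q and (not p or (p and q)) = N and N = N
p and (q and (not p or (p and q))) = T and N = N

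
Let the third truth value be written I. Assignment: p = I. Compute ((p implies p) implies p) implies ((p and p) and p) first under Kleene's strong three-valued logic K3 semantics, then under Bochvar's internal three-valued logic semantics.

In Kleene's strong three-valued logic K3: p implies p = I implies I = I
(p implies p) implies p = I implies I = I
p and p = I and I = I
(p and p) and p = I and I = I
((p implies p) implies p) implies ((p and p) and p) = I implies I = I
In Bochvar's internal three-valued logic: p implies p = I implies I = I  [any arg is the third value ⇒ result is the third value]
(p implies p) implies p = I implies I = I
p and p = I and I = I
(p and p) and p = I and I = I
((p implies p) implies p) implies ((p and p) and p) = I implies I = I

I; I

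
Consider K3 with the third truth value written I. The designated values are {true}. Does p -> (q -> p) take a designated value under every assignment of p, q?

No

Countermodel: p=I, q=true gives I, which is not designated.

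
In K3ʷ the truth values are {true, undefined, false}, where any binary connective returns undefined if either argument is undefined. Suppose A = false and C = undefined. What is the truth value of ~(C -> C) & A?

undefined

C -> C = undefined -> undefined = undefined
~(C -> C) = ~undefined = undefined
~(C -> C) & A = undefined & false = undefined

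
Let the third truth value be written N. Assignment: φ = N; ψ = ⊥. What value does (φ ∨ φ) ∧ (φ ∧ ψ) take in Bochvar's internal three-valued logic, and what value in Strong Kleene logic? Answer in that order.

N; ⊥

In Bochvar's internal three-valued logic: φ ∨ φ = N ∨ N = N
φ ∧ ψ = N ∧ ⊥ = N
(φ ∨ φ) ∧ (φ ∧ ψ) = N ∧ N = N
In Strong Kleene logic: φ ∨ φ = N ∨ N = N
φ ∧ ψ = N ∧ ⊥ = ⊥
(φ ∨ φ) ∧ (φ ∧ ψ) = N ∧ ⊥ = ⊥
They differ because Bochvar's internal three-valued logic and Strong Kleene logic treat N differently under the binary connectives.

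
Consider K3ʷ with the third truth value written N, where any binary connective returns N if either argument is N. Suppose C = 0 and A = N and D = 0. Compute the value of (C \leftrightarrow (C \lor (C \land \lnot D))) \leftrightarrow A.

N

\lnot D = \lnot 0 = 1
C \land \lnot D = 0 \land 1 = 0
C \lor (C \land \lnot D) = 0 \lor 0 = 0
C \leftrightarrow (C \lor (C \land \lnot D)) = 0 \leftrightarrow 0 = 1
(C \leftrightarrow (C \lor (C \land \lnot D))) \leftrightarrow A = 1 \leftrightarrow N = N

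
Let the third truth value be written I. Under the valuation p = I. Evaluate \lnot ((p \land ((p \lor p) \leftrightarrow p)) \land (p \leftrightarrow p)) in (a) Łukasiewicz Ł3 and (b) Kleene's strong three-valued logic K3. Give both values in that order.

In Łukasiewicz Ł3: p \lor p = I \lor I = I
(p \lor p) \leftrightarrow p = I \leftrightarrow I = 1  [1 − |½−½|]
p \land ((p \lor p) \leftrightarrow p) = I \land 1 = I
p \leftrightarrow p = I \leftrightarrow I = 1
(p \land ((p \lor p) \leftrightarrow p)) \land (p \leftrightarrow p) = I \land 1 = I
\lnot ((p \land ((p \lor p) \leftrightarrow p)) \land (p \leftrightarrow p)) = \lnot I = I
In Kleene's strong three-valued logic K3: p \lor p = I \lor I = I
(p \lor p) \leftrightarrow p = I \leftrightarrow I = I
p \land ((p \lor p) \leftrightarrow p) = I \land I = I
p \leftrightarrow p = I \leftrightarrow I = I
(p \land ((p \lor p) \leftrightarrow p)) \land (p \leftrightarrow p) = I \land I = I
\lnot ((p \land ((p \lor p) \leftrightarrow p)) \land (p \leftrightarrow p)) = \lnot I = I

I; I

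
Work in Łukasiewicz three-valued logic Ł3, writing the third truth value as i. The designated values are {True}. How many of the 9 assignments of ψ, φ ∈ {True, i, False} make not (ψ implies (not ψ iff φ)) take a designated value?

Designated under: (ψ=True, φ=True).

1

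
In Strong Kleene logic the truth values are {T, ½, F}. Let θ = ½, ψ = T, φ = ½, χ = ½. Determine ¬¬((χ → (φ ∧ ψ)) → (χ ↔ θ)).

½

φ ∧ ψ = ½ ∧ T = ½
χ → (φ ∧ ψ) = ½ → ½ = ½  [¬½ ∨ ½]
χ ↔ θ = ½ ↔ ½ = ½
(χ → (φ ∧ ψ)) → (χ ↔ θ) = ½ → ½ = ½
¬((χ → (φ ∧ ψ)) → (χ ↔ θ)) = ¬½ = ½
¬¬((χ → (φ ∧ ψ)) → (χ ↔ θ)) = ¬½ = ½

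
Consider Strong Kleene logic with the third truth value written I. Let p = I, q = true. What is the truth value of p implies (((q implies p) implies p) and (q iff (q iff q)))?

q implies p = true implies I = I  [not true or I]
(q implies p) implies p = I implies I = I
q iff q = true iff true = true
q iff (q iff q) = true iff true = true
((q implies p) implies p) and (q iff (q iff q)) = I and true = I
p implies (((q implies p) implies p) and (q iff (q iff q))) = I implies I = I

I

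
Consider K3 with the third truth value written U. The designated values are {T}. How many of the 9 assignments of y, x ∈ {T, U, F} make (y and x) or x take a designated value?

Designated under: (y=T, x=T); (y=U, x=T); (y=F, x=T).

3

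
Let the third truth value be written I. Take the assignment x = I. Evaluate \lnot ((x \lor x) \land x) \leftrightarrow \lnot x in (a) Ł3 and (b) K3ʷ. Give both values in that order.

In Ł3: x \lor x = I \lor I = I
(x \lor x) \land x = I \land I = I
\lnot ((x \lor x) \land x) = \lnot I = I
\lnot x = \lnot I = I
\lnot ((x \lor x) \land x) \leftrightarrow \lnot x = I \leftrightarrow I = 1  [1 − |½−½|]
In K3ʷ: x \lor x = I \lor I = I
(x \lor x) \land x = I \land I = I
\lnot ((x \lor x) \land x) = \lnot I = I
\lnot x = \lnot I = I
\lnot ((x \lor x) \land x) \leftrightarrow \lnot x = I \leftrightarrow I = I
They differ because Ł3 and K3ʷ treat I differently under the binary connectives.

1; I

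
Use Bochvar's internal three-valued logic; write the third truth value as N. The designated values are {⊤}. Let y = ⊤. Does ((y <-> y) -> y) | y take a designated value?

y <-> y = ⊤ <-> ⊤ = ⊤
(y <-> y) -> y = ⊤ -> ⊤ = ⊤
((y <-> y) -> y) | y = ⊤ | ⊤ = ⊤
⊤ ∈ {⊤}.

Yes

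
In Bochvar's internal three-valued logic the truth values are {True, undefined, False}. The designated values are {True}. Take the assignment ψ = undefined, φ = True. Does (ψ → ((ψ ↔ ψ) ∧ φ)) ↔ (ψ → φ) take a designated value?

No

ψ ↔ ψ = undefined ↔ undefined = undefined
(ψ ↔ ψ) ∧ φ = undefined ∧ True = undefined
ψ → ((ψ ↔ ψ) ∧ φ) = undefined → undefined = undefined  [any arg is the third value ⇒ result is the third value]
ψ → φ = undefined → True = undefined
(ψ → ((ψ ↔ ψ) ∧ φ)) ↔ (ψ → φ) = undefined ↔ undefined = undefined
undefined ∉ {True}.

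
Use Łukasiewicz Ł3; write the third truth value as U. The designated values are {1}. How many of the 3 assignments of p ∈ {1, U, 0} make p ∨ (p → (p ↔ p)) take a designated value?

3

p=1: 1 ✓
p=U: 1 ✓
p=0: 1 ✓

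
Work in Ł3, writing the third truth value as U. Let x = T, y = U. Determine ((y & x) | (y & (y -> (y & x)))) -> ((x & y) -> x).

y & x = U & T = U
y & x = U & T = U
y -> (y & x) = U -> U = T  [min(1, 1−½+½)]
y & (y -> (y & x)) = U & T = U
(y & x) | (y & (y -> (y & x))) = U | U = U
x & y = T & U = U
(x & y) -> x = U -> T = T
((y & x) | (y & (y -> (y & x)))) -> ((x & y) -> x) = U -> T = T

T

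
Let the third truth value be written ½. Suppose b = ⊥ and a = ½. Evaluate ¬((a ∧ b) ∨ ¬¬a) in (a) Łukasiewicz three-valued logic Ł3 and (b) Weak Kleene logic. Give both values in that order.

In Łukasiewicz three-valued logic Ł3: a ∧ b = ½ ∧ ⊥ = ⊥
¬a = ¬½ = ½
¬¬a = ¬½ = ½
(a ∧ b) ∨ ¬¬a = ⊥ ∨ ½ = ½
¬((a ∧ b) ∨ ¬¬a) = ¬½ = ½
In Weak Kleene logic: a ∧ b = ½ ∧ ⊥ = ½
¬a = ¬½ = ½
¬¬a = ¬½ = ½
(a ∧ b) ∨ ¬¬a = ½ ∨ ½ = ½
¬((a ∧ b) ∨ ¬¬a) = ¬½ = ½

½; ½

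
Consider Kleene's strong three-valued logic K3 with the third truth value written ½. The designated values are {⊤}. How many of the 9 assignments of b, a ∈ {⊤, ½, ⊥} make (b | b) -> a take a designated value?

Of the 9 assignments, 5 give a value in {⊤}.

5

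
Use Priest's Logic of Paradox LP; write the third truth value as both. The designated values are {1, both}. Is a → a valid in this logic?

Yes

Every assignment of a over {1, both, 0} gives a value in {1, both}.
In particular, with a=both: a → a = both.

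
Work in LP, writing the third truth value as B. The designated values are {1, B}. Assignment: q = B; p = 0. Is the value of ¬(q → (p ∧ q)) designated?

Yes

p ∧ q = 0 ∧ B = 0
q → (p ∧ q) = B → 0 = B
¬(q → (p ∧ q)) = ¬B = B
B ∈ {1, B}.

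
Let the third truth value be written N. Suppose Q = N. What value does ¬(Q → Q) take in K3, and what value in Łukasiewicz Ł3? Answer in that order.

In K3: Q → Q = N → N = N  [¬N ∨ N]
¬(Q → Q) = ¬N = N
In Łukasiewicz Ł3: Q → Q = N → N = True  [min(1, 1−½+½)]
¬(Q → Q) = ¬True = False
They differ because K3 and Łukasiewicz Ł3 treat N differently under implication.

N; False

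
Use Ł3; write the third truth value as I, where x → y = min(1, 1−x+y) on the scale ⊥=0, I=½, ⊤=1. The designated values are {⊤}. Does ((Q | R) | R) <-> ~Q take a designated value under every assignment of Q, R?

Countermodel: Q=⊤, R=⊤ gives ⊥, which is not designated.

No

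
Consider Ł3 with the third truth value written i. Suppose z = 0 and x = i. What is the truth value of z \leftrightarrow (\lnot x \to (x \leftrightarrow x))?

0

\lnot x = \lnot i = i
x \leftrightarrow x = i \leftrightarrow i = 1  [1 − |½−½|]
\lnot x \to (x \leftrightarrow x) = i \to 1 = 1
z \leftrightarrow (\lnot x \to (x \leftrightarrow x)) = 0 \leftrightarrow 1 = 0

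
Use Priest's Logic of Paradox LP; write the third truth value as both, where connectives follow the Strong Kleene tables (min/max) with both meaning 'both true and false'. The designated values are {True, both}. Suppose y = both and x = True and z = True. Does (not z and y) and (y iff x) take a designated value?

No

not z = not True = False
not z and y = False and both = False
y iff x = both iff True = both
(not z and y) and (y iff x) = False and both = False
False ∉ {True, both}.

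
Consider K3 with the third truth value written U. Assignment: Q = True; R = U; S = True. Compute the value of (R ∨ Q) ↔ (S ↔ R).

R ∨ Q = U ∨ True = True
S ↔ R = True ↔ U = U
(R ∨ Q) ↔ (S ↔ R) = True ↔ U = U

U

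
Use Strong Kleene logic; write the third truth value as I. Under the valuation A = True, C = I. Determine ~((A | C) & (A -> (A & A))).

A | C = True | I = True
A & A = True & True = True
A -> (A & A) = True -> True = True
(A | C) & (A -> (A & A)) = True & True = True
~((A | C) & (A -> (A & A))) = ~True = False

False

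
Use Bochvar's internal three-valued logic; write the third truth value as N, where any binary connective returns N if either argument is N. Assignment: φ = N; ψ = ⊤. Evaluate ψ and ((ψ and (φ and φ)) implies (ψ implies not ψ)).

N

φ and φ = N and N = N
ψ and (φ and φ) = ⊤ and N = N
not ψ = not ⊤ = ⊥
ψ implies not ψ = ⊤ implies ⊥ = ⊥
(ψ and (φ and φ)) implies (ψ implies not ψ) = N implies ⊥ = N  [any arg is the third value ⇒ result is the third value]
ψ and ((ψ and (φ and φ)) implies (ψ implies not ψ)) = ⊤ and N = N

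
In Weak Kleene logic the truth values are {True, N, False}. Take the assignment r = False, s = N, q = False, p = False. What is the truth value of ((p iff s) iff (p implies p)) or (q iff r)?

N

p iff s = False iff N = N
p implies p = False implies False = True
(p iff s) iff (p implies p) = N iff True = N
q iff r = False iff False = True
((p iff s) iff (p implies p)) or (q iff r) = N or True = N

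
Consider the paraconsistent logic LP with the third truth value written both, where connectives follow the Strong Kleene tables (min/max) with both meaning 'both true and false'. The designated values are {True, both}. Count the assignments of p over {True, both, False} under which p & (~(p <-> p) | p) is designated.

2

p=True: True ✓
p=both: both ✓
p=False: False ·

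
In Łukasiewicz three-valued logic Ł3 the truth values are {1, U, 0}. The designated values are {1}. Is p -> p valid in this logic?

Every assignment of p over {1, U, 0} gives a value in {1}.
In particular, with p=U: p -> p = 1.

Yes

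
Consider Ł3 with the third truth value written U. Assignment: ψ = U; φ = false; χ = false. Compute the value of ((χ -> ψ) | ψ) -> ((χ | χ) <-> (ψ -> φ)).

χ -> ψ = false -> U = true  [min(1, 1−0+½)]
(χ -> ψ) | ψ = true | U = true
χ | χ = false | false = false
ψ -> φ = U -> false = U
(χ | χ) <-> (ψ -> φ) = false <-> U = U
((χ -> ψ) | ψ) -> ((χ | χ) <-> (ψ -> φ)) = true -> U = U

U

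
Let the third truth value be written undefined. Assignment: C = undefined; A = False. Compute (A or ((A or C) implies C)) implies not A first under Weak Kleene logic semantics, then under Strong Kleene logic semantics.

In Weak Kleene logic: A or C = False or undefined = undefined
(A or C) implies C = undefined implies undefined = undefined  [any arg is the third value ⇒ result is the third value]
A or ((A or C) implies C) = False or undefined = undefined
not A = not False = True
(A or ((A or C) implies C)) implies not A = undefined implies True = undefined
In Strong Kleene logic: A or C = False or undefined = undefined
(A or C) implies C = undefined implies undefined = undefined  [not undefined or undefined]
A or ((A or C) implies C) = False or undefined = undefined
not A = not False = True
(A or ((A or C) implies C)) implies not A = undefined implies True = True
They differ because Weak Kleene logic and Strong Kleene logic treat undefined differently under the binary connectives.

undefined; True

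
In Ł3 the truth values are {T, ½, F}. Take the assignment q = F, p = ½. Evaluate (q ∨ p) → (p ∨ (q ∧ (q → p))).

q ∨ p = F ∨ ½ = ½
q → p = F → ½ = T  [min(1, 1−0+½)]
q ∧ (q → p) = F ∧ T = F
p ∨ (q ∧ (q → p)) = ½ ∨ F = ½
(q ∨ p) → (p ∨ (q ∧ (q → p))) = ½ → ½ = T

T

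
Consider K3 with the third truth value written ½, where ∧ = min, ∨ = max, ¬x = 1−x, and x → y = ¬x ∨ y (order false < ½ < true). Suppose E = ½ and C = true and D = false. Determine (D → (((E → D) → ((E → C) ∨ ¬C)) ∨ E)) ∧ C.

E → D = ½ → false = ½  [¬½ ∨ false]
E → C = ½ → true = true
¬C = ¬true = false
(E → C) ∨ ¬C = true ∨ false = true
(E → D) → ((E → C) ∨ ¬C) = ½ → true = true
((E → D) → ((E → C) ∨ ¬C)) ∨ E = true ∨ ½ = true
D → (((E → D) → ((E → C) ∨ ¬C)) ∨ E) = false → true = true
(D → (((E → D) → ((E → C) ∨ ¬C)) ∨ E)) ∧ C = true ∧ true = true

true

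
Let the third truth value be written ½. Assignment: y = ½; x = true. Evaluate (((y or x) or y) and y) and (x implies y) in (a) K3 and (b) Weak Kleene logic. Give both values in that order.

In K3: y or x = ½ or true = true
(y or x) or y = true or ½ = true
((y or x) or y) and y = true and ½ = ½
x implies y = true implies ½ = ½  [not true or ½]
(((y or x) or y) and y) and (x implies y) = ½ and ½ = ½
In Weak Kleene logic: y or x = ½ or true = ½
(y or x) or y = ½ or ½ = ½
((y or x) or y) and y = ½ and ½ = ½
x implies y = true implies ½ = ½  [any arg is the third value ⇒ result is the third value]
(((y or x) or y) and y) and (x implies y) = ½ and ½ = ½

½; ½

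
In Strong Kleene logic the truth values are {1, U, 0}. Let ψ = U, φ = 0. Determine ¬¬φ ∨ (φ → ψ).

¬φ = ¬0 = 1
¬¬φ = ¬1 = 0
φ → ψ = 0 → U = 1  [¬0 ∨ U]
¬¬φ ∨ (φ → ψ) = 0 ∨ 1 = 1

1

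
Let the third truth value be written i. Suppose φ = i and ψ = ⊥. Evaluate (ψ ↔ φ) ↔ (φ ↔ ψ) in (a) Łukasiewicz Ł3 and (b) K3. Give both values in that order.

In Łukasiewicz Ł3: ψ ↔ φ = ⊥ ↔ i = i  [1 − |0−½|]
φ ↔ ψ = i ↔ ⊥ = i
(ψ ↔ φ) ↔ (φ ↔ ψ) = i ↔ i = ⊤
In K3: ψ ↔ φ = ⊥ ↔ i = i
φ ↔ ψ = i ↔ ⊥ = i
(ψ ↔ φ) ↔ (φ ↔ ψ) = i ↔ i = i
They differ because Łukasiewicz Ł3 and K3 treat i differently under implication.

⊤; i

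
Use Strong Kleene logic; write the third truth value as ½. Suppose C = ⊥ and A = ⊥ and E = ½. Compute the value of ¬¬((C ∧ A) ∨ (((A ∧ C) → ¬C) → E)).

C ∧ A = ⊥ ∧ ⊥ = ⊥
A ∧ C = ⊥ ∧ ⊥ = ⊥
¬C = ¬⊥ = ⊤
(A ∧ C) → ¬C = ⊥ → ⊤ = ⊤
((A ∧ C) → ¬C) → E = ⊤ → ½ = ½
(C ∧ A) ∨ (((A ∧ C) → ¬C) → E) = ⊥ ∨ ½ = ½
¬((C ∧ A) ∨ (((A ∧ C) → ¬C) → E)) = ¬½ = ½
¬¬((C ∧ A) ∨ (((A ∧ C) → ¬C) → E)) = ¬½ = ½

½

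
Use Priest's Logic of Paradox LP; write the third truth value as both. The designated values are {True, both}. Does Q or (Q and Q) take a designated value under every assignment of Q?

No

Countermodel: Q=False gives False, which is not designated.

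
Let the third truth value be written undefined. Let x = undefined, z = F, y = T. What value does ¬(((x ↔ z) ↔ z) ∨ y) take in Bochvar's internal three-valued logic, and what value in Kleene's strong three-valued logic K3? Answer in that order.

undefined; F

In Bochvar's internal three-valued logic: x ↔ z = undefined ↔ F = undefined
(x ↔ z) ↔ z = undefined ↔ F = undefined
((x ↔ z) ↔ z) ∨ y = undefined ∨ T = undefined
¬(((x ↔ z) ↔ z) ∨ y) = ¬undefined = undefined
In Kleene's strong three-valued logic K3: x ↔ z = undefined ↔ F = undefined
(x ↔ z) ↔ z = undefined ↔ F = undefined
((x ↔ z) ↔ z) ∨ y = undefined ∨ T = T
¬(((x ↔ z) ↔ z) ∨ y) = ¬T = F
They differ because Bochvar's internal three-valued logic and Kleene's strong three-valued logic K3 treat undefined differently under the binary connectives.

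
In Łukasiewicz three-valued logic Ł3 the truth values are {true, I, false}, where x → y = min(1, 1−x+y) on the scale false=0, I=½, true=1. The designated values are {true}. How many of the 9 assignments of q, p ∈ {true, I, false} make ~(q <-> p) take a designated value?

2

Designated under: (q=true, p=false); (q=false, p=true).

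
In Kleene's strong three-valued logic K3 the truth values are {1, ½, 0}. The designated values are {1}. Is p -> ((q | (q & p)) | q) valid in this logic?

No

Countermodel: p=1, q=½ gives ½, which is not designated.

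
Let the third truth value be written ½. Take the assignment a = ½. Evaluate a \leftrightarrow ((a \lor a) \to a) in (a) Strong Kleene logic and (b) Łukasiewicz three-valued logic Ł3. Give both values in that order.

½; ½

In Strong Kleene logic: a \lor a = ½ \lor ½ = ½
(a \lor a) \to a = ½ \to ½ = ½  [\lnot ½ \lor ½]
a \leftrightarrow ((a \lor a) \to a) = ½ \leftrightarrow ½ = ½
In Łukasiewicz three-valued logic Ł3: a \lor a = ½ \lor ½ = ½
(a \lor a) \to a = ½ \to ½ = ⊤  [min(1, 1−½+½)]
a \leftrightarrow ((a \lor a) \to a) = ½ \leftrightarrow ⊤ = ½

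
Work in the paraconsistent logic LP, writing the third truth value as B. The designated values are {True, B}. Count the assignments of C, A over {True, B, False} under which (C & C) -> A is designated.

8

Of the 9 assignments, 8 give a value in {True, B}.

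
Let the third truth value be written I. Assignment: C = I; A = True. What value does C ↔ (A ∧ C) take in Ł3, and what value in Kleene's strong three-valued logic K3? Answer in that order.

In Ł3: A ∧ C = True ∧ I = I
C ↔ (A ∧ C) = I ↔ I = True  [1 − |½−½|]
In Kleene's strong three-valued logic K3: A ∧ C = True ∧ I = I
C ↔ (A ∧ C) = I ↔ I = I
They differ because Ł3 and Kleene's strong three-valued logic K3 treat I differently under implication.

True; I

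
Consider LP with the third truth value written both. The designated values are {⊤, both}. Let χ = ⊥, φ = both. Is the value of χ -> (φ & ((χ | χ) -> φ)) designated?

χ | χ = ⊥ | ⊥ = ⊥
(χ | χ) -> φ = ⊥ -> both = ⊤  [~⊥ | both]
φ & ((χ | χ) -> φ) = both & ⊤ = both
χ -> (φ & ((χ | χ) -> φ)) = ⊥ -> both = ⊤
⊤ ∈ {⊤, both}.

Yes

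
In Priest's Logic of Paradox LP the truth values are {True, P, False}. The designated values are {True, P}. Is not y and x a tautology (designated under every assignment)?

No

Countermodel: y=True, x=True gives False, which is not designated.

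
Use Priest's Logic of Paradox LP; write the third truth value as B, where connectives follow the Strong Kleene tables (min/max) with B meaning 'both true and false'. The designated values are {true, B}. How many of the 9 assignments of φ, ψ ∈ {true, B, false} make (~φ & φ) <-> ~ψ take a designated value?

Of the 9 assignments, 7 give a value in {true, B}.

7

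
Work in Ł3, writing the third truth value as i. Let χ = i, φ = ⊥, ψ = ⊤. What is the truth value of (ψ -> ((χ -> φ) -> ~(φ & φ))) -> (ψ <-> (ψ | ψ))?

⊤

χ -> φ = i -> ⊥ = i  [min(1, 1−½+0)]
φ & φ = ⊥ & ⊥ = ⊥
~(φ & φ) = ~⊥ = ⊤
(χ -> φ) -> ~(φ & φ) = i -> ⊤ = ⊤
ψ -> ((χ -> φ) -> ~(φ & φ)) = ⊤ -> ⊤ = ⊤
ψ | ψ = ⊤ | ⊤ = ⊤
ψ <-> (ψ | ψ) = ⊤ <-> ⊤ = ⊤
(ψ -> ((χ -> φ) -> ~(φ & φ))) -> (ψ <-> (ψ | ψ)) = ⊤ -> ⊤ = ⊤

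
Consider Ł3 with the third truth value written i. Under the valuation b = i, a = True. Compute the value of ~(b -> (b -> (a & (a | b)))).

False

a | b = True | i = True
a & (a | b) = True & True = True
b -> (a & (a | b)) = i -> True = True
b -> (b -> (a & (a | b))) = i -> True = True
~(b -> (b -> (a & (a | b)))) = ~True = False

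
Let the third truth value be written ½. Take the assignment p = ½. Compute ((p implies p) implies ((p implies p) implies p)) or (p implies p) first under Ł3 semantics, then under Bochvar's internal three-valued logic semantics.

T; ½

In Ł3: p implies p = ½ implies ½ = T  [min(1, 1−½+½)]
p implies p = ½ implies ½ = T
(p implies p) implies p = T implies ½ = ½
(p implies p) implies ((p implies p) implies p) = T implies ½ = ½
p implies p = ½ implies ½ = T
((p implies p) implies ((p implies p) implies p)) or (p implies p) = ½ or T = T
In Bochvar's internal three-valued logic: p implies p = ½ implies ½ = ½  [any arg is the third value ⇒ result is the third value]
p implies p = ½ implies ½ = ½
(p implies p) implies p = ½ implies ½ = ½
(p implies p) implies ((p implies p) implies p) = ½ implies ½ = ½
p implies p = ½ implies ½ = ½
((p implies p) implies ((p implies p) implies p)) or (p implies p) = ½ or ½ = ½
They differ because Ł3 and Bochvar's internal three-valued logic treat ½ differently under the binary connectives.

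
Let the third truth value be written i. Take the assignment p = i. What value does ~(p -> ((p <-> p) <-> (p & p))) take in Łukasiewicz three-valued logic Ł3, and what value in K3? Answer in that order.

false; i

In Łukasiewicz three-valued logic Ł3: p <-> p = i <-> i = true  [1 − |½−½|]
p & p = i & i = i
(p <-> p) <-> (p & p) = true <-> i = i
p -> ((p <-> p) <-> (p & p)) = i -> i = true
~(p -> ((p <-> p) <-> (p & p))) = ~true = false
In K3: p <-> p = i <-> i = i
p & p = i & i = i
(p <-> p) <-> (p & p) = i <-> i = i
p -> ((p <-> p) <-> (p & p)) = i -> i = i  [~i | i]
~(p -> ((p <-> p) <-> (p & p))) = ~i = i
They differ because Łukasiewicz three-valued logic Ł3 and K3 treat i differently under implication.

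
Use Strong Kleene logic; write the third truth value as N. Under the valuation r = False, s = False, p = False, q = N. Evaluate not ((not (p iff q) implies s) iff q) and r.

p iff q = False iff N = N
not (p iff q) = not N = N
not (p iff q) implies s = N implies False = N  [not N or False]
(not (p iff q) implies s) iff q = N iff N = N
not ((not (p iff q) implies s) iff q) = not N = N
not ((not (p iff q) implies s) iff q) and r = N and False = False

False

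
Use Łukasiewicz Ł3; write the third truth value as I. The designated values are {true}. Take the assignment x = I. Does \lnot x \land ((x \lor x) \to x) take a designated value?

No

\lnot x = \lnot I = I
x \lor x = I \lor I = I
(x \lor x) \to x = I \to I = true  [min(1, 1−½+½)]
\lnot x \land ((x \lor x) \to x) = I \land true = I
I ∉ {true}.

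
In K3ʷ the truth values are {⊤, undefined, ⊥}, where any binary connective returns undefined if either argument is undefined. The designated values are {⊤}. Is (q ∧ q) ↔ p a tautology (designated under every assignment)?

No

Countermodel: q=⊤, p=undefined gives undefined, which is not designated.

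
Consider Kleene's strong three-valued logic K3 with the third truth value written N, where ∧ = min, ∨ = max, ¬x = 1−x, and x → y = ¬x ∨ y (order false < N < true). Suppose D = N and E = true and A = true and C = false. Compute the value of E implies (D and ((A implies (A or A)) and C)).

A or A = true or true = true
A implies (A or A) = true implies true = true
(A implies (A or A)) and C = true and false = false
D and ((A implies (A or A)) and C) = N and false = false
E implies (D and ((A implies (A or A)) and C)) = true implies false = false

false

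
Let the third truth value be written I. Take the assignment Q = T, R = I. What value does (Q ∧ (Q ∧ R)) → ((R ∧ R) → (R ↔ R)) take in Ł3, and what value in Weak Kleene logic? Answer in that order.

T; I

In Ł3: Q ∧ R = T ∧ I = I
Q ∧ (Q ∧ R) = T ∧ I = I
R ∧ R = I ∧ I = I
R ↔ R = I ↔ I = T
(R ∧ R) → (R ↔ R) = I → T = T
(Q ∧ (Q ∧ R)) → ((R ∧ R) → (R ↔ R)) = I → T = T
In Weak Kleene logic: Q ∧ R = T ∧ I = I
Q ∧ (Q ∧ R) = T ∧ I = I
R ∧ R = I ∧ I = I
R ↔ R = I ↔ I = I
(R ∧ R) → (R ↔ R) = I → I = I  [any arg is the third value ⇒ result is the third value]
(Q ∧ (Q ∧ R)) → ((R ∧ R) → (R ↔ R)) = I → I = I
They differ because Ł3 and Weak Kleene logic treat I differently under the binary connectives.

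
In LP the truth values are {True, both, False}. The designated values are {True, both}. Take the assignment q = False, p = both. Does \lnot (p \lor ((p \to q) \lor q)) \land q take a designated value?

p \to q = both \to False = both  [\lnot both \lor False]
(p \to q) \lor q = both \lor False = both
p \lor ((p \to q) \lor q) = both \lor both = both
\lnot (p \lor ((p \to q) \lor q)) = \lnot both = both
\lnot (p \lor ((p \to q) \lor q)) \land q = both \land False = False
False ∉ {True, both}.

No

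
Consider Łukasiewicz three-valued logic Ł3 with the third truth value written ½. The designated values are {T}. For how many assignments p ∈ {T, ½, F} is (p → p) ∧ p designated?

p=T: T ✓
p=½: ½ ·
p=F: F ·

1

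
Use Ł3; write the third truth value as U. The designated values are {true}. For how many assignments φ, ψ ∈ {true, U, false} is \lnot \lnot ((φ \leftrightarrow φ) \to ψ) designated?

3

Designated under: (φ=true, ψ=true); (φ=U, ψ=true); (φ=false, ψ=true).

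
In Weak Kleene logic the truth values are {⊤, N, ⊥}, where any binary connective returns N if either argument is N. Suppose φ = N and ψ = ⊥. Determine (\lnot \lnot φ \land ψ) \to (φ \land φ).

\lnot φ = \lnot N = N
\lnot \lnot φ = \lnot N = N
\lnot \lnot φ \land ψ = N \land ⊥ = N
φ \land φ = N \land N = N
(\lnot \lnot φ \land ψ) \to (φ \land φ) = N \to N = N  [any arg is the third value ⇒ result is the third value]

N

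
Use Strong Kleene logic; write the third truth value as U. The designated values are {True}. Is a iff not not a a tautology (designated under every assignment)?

Countermodel: a=U gives U, which is not designated.

No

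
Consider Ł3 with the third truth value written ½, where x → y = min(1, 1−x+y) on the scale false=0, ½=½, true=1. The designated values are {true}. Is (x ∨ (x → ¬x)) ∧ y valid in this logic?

Countermodel: x=true, y=½ gives ½, which is not designated.

No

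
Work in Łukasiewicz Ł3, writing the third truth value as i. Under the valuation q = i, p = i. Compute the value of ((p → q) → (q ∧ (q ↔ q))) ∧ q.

i

p → q = i → i = T  [min(1, 1−½+½)]
q ↔ q = i ↔ i = T
q ∧ (q ↔ q) = i ∧ T = i
(p → q) → (q ∧ (q ↔ q)) = T → i = i
((p → q) → (q ∧ (q ↔ q))) ∧ q = i ∧ i = i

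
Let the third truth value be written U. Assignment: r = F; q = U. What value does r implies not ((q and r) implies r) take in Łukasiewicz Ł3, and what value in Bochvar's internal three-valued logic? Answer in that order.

T; U

In Łukasiewicz Ł3: q and r = U and F = F
(q and r) implies r = F implies F = T
not ((q and r) implies r) = not T = F
r implies not ((q and r) implies r) = F implies F = T
In Bochvar's internal three-valued logic: q and r = U and F = U
(q and r) implies r = U implies F = U  [any arg is the third value ⇒ result is the third value]
not ((q and r) implies r) = not U = U
r implies not ((q and r) implies r) = F implies U = U
They differ because Łukasiewicz Ł3 and Bochvar's internal three-valued logic treat U differently under the binary connectives.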